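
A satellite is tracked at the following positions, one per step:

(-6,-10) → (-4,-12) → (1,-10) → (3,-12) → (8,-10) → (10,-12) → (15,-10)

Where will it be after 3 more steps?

The moves between consecutive positions are (+2,-2), (+5,+2), (+2,-2), (+5,+2), (+2,-2), (+5,+2); they repeat the 2-cycle [(+2,-2), (+5,+2)].
step 7: apply (+2,-2) → (17,-12)
step 8: apply (+5,+2) → (22,-10)
step 9: apply (+2,-2) → (24,-12)

(24,-12)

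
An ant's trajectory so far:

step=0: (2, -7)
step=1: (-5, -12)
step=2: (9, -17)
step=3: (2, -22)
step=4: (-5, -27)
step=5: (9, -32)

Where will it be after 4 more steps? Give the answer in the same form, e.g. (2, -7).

(2, -52)

First: cycles through 2, -5, 9 every 3 steps. Step 9 lands at position 0 of the cycle → 2.
Second: linear, -5 per step → -52 at step 9.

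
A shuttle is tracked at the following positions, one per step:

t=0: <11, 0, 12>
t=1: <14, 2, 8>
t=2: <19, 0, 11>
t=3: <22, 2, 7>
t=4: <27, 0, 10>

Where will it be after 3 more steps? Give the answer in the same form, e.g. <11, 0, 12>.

<38, 2, 5>

Differencing gives <+3, +2, -4>, <+5, -2, +3>, <+3, +2, -4>, <+5, -2, +3>. This is the pattern <+3, +2, -4>, <+5, -2, +3> repeated.
step 5: apply <+3, +2, -4> → <30, 2, 6>
step 6: apply <+5, -2, +3> → <35, 0, 9>
step 7: apply <+3, +2, -4> → <38, 2, 5>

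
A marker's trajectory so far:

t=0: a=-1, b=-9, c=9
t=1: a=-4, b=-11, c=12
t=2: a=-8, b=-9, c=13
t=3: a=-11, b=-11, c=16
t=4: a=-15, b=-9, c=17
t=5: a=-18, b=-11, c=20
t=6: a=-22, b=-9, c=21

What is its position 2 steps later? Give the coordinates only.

a=-29, b=-9, c=25

The moves between consecutive positions are (-3, -2, +3), (-4, +2, +1), (-3, -2, +3), (-4, +2, +1), (-3, -2, +3), (-4, +2, +1); they repeat the 2-cycle [(-3, -2, +3), (-4, +2, +1)].
step 7: apply (-3, -2, +3) → a=-25, b=-11, c=24
step 8: apply (-4, +2, +1) → a=-29, b=-9, c=25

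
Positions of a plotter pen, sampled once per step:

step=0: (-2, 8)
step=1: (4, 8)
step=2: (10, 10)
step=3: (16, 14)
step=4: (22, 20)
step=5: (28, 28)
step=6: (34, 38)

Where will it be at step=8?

Successive displacements: (+6, +0), (+6, +2), (+6, +4), (+6, +6), (+6, +8), (+6, +10) — each changes by (+0, +2).
step 7: (34, 38) + (+6, +12) → (40, 50)
step 8: (40, 50) + (+6, +14) → (46, 64)

(46, 64)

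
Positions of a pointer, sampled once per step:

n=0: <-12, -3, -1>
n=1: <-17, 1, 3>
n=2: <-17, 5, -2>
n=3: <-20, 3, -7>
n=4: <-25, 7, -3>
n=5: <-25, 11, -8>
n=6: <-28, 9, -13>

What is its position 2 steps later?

Step-to-step displacements: <-5, +4, +4>, <+0, +4, -5>, <-3, -2, -5>, <-5, +4, +4>, <+0, +4, -5>, <-3, -2, -5> — a repeating cycle of length 3.
step 7: apply <-5, +4, +4> → <-33, 13, -9>
step 8: apply <+0, +4, -5> → <-33, 17, -14>

<-33, 17, -14>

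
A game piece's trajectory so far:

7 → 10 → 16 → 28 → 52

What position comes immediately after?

100

Consecutive displacements +3, +6, +12, +24 scale by a factor of 2 each step.
step 5: 52 + 48 → 100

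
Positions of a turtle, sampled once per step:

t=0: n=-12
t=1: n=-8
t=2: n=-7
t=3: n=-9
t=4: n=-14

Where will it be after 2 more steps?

Taking differences between consecutive positions: +4, +1, -2, -5. These grow by -3 each step.
step 5: -14 − 8 → n=-22
step 6: -22 − 11 → n=-33

n=-33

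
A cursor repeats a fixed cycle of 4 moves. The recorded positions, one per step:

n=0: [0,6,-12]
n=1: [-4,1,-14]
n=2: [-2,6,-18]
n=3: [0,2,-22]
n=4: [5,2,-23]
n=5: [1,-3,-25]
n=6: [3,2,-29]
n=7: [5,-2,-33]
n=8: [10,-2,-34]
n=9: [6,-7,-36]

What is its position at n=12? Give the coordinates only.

The moves between consecutive positions are [-4,-5,-2], [+2,+5,-4], [+2,-4,-4], [+5,+0,-1], [-4,-5,-2], [+2,+5,-4], [+2,-4,-4], [+5,+0,-1], [-4,-5,-2]; they repeat the 4-cycle [[-4,-5,-2], [+2,+5,-4], [+2,-4,-4], [+5,+0,-1]].
step 10: apply [+2,+5,-4] → [8,-2,-40]
step 11: apply [+2,-4,-4] → [10,-6,-44]
step 12: apply [+5,+0,-1] → [15,-6,-45]

[15,-6,-45]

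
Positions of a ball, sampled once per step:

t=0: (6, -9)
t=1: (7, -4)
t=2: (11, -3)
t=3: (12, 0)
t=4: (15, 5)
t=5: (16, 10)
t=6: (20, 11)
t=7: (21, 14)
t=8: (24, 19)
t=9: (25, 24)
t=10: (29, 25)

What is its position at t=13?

(34, 38)

Differencing gives (+1, +5), (+4, +1), (+1, +3), (+3, +5), (+1, +5), (+4, +1), (+1, +3), (+3, +5), (+1, +5), (+4, +1). This is the pattern (+1, +5), (+4, +1), (+1, +3), (+3, +5) repeated.
step 11: apply (+1, +3) → (30, 28)
step 12: apply (+3, +5) → (33, 33)
step 13: apply (+1, +5) → (34, 38)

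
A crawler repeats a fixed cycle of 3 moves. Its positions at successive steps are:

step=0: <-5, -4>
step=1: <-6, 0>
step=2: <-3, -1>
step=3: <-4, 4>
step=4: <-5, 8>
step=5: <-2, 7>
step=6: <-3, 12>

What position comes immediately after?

<-4, 16>

Differencing gives <-1, +4>, <+3, -1>, <-1, +5>, <-1, +4>, <+3, -1>, <-1, +5>. This is the pattern <-1, +4>, <+3, -1>, <-1, +5> repeated.
step 7: apply <-1, +4> → <-4, 16>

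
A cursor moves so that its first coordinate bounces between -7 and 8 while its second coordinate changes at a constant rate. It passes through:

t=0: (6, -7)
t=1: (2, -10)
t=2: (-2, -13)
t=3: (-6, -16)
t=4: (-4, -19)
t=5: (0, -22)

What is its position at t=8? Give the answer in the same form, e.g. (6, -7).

The first coordinate travels 4 per step and bounces off the walls at -7 and 8.
  step 6: 0 → 4
  step 7: 4 → 8
  step 8: 8 → 4
The second coordinate changes by -3 each step: at step 8 it is -31.

(4, -31)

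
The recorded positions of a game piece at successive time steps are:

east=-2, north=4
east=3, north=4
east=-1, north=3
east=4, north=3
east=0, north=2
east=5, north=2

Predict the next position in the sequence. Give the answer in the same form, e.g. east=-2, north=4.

east=1, north=1

The moves between consecutive positions are (+5,+0), (-4,-1), (+5,+0), (-4,-1), (+5,+0); they repeat the 2-cycle [(+5,+0), (-4,-1)].
step 6: apply (-4,-1) → east=1, north=1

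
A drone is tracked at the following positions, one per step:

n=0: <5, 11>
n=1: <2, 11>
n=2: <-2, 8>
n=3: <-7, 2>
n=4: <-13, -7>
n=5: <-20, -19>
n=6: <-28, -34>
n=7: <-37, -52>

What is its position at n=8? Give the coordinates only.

Taking differences between consecutive positions: <-3, +0>, <-4, -3>, <-5, -6>, <-6, -9>, <-7, -12>, <-8, -15>, <-9, -18>. These grow by <-1, -3> each step.
step 8: <-37, -52> + <-10, -21> → <-47, -73>

<-47, -73>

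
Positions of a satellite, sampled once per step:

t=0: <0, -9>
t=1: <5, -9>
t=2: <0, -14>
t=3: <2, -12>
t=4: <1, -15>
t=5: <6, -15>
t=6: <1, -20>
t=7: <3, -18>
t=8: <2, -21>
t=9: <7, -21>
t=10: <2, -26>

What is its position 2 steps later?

<3, -27>

The moves between consecutive positions are <+5, +0>, <-5, -5>, <+2, +2>, <-1, -3>, <+5, +0>, <-5, -5>, <+2, +2>, <-1, -3>, <+5, +0>, <-5, -5>; they repeat the 4-cycle [<+5, +0>, <-5, -5>, <+2, +2>, <-1, -3>].
step 11: apply <+2, +2> → <4, -24>
step 12: apply <-1, -3> → <3, -27>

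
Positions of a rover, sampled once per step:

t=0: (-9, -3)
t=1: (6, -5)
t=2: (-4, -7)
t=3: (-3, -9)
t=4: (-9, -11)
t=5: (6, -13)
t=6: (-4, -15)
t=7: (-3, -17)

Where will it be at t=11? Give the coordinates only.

(-3, -25)

First: cycles through -9, 6, -4, -3 every 4 steps. Step 11 lands at position 3 of the cycle → -3.
Second: linear, -2 per step → -25 at step 11.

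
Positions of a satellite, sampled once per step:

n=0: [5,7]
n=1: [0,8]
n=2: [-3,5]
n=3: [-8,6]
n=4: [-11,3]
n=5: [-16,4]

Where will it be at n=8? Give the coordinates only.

[-27,-1]

Differencing gives [-5,+1], [-3,-3], [-5,+1], [-3,-3], [-5,+1]. This is the pattern [-5,+1], [-3,-3] repeated.
step 6: apply [-3,-3] → [-19,1]
step 7: apply [-5,+1] → [-24,2]
step 8: apply [-3,-3] → [-27,-1]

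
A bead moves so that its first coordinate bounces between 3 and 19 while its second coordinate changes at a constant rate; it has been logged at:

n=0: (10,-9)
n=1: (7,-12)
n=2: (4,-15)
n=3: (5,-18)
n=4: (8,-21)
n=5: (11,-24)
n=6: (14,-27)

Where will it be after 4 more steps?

The first coordinate reflects between 3 and 19, moving 3 per step.
  step 7: 14 → 17
  step 8: 17 → 18
  step 9: 18 → 15
  step 10: 15 → 12
The second coordinate changes by -3 each step: at step 10 it is -39.

(12,-39)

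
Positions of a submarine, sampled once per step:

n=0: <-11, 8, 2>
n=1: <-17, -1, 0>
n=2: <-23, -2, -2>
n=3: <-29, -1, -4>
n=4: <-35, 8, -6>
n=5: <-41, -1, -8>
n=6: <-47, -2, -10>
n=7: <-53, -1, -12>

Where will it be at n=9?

The first coordinate changes by -6 each step, so at step 9 it is -11 + 9·(-6) = -65.
The second coordinate repeats the cycle [8, -1, -2, -1] with period 4; step 9 mod 4 = 1, giving -1.
The third coordinate changes by -2 each step, so at step 9 it is 2 + 9·(-2) = -16.

<-65, -1, -16>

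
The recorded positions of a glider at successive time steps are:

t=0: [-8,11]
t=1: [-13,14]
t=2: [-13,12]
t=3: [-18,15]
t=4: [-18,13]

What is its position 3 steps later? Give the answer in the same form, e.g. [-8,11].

[-28,17]

Differencing gives [-5,+3], [+0,-2], [-5,+3], [+0,-2]. This is the pattern [-5,+3], [+0,-2] repeated.
step 5: apply [-5,+3] → [-23,16]
step 6: apply [+0,-2] → [-23,14]
step 7: apply [-5,+3] → [-28,17]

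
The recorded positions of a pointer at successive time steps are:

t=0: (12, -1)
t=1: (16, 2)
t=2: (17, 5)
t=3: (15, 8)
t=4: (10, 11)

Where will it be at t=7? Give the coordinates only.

Successive displacements: (+4, +3), (+1, +3), (-2, +3), (-5, +3) — each changes by (-3, +0).
step 5: (10, 11) + (-8, +3) → (2, 14)
step 6: (2, 14) + (-11, +3) → (-9, 17)
step 7: (-9, 17) + (-14, +3) → (-23, 20)

(-23, 20)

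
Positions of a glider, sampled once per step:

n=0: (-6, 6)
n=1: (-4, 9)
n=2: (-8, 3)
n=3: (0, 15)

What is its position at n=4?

Step-to-step displacements: (+2, +3), (-4, -6), (+8, +12); each is -2× the previous.
step 4: (0, 15) + (-16, -24) → (-16, -9)

(-16, -9)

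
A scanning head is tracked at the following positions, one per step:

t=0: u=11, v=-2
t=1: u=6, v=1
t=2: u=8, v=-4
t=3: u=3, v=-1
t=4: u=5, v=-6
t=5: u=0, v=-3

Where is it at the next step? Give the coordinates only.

u=2, v=-8

The moves between consecutive positions are (-5, +3), (+2, -5), (-5, +3), (+2, -5), (-5, +3); they repeat the 2-cycle [(-5, +3), (+2, -5)].
step 6: apply (+2, -5) → u=2, v=-8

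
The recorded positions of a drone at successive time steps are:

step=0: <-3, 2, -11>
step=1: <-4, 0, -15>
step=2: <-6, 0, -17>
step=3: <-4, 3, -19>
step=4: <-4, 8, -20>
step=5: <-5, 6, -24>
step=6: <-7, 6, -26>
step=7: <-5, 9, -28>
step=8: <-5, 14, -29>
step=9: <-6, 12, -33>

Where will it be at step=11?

<-6, 15, -37>

Differencing gives <-1, -2, -4>, <-2, +0, -2>, <+2, +3, -2>, <+0, +5, -1>, <-1, -2, -4>, <-2, +0, -2>, <+2, +3, -2>, <+0, +5, -1>, <-1, -2, -4>. This is the pattern <-1, -2, -4>, <-2, +0, -2>, <+2, +3, -2>, <+0, +5, -1> repeated.
step 10: apply <-2, +0, -2> → <-8, 12, -35>
step 11: apply <+2, +3, -2> → <-6, 15, -37>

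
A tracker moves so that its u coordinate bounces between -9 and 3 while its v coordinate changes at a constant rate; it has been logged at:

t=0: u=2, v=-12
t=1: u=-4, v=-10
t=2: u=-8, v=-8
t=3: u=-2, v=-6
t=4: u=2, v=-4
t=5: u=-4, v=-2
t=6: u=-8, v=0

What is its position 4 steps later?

The u coordinate reflects between -9 and 3, moving 6 per step.
  step 7: -8 → -2
  step 8: -2 → 2
  step 9: 2 → -4
  step 10: -4 → -8
The v coordinate changes by +2 each step: at step 10 it is 8.

u=-8, v=8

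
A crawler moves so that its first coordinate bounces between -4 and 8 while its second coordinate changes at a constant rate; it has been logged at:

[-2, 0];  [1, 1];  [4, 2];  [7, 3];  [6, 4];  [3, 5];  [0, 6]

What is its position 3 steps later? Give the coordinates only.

The first coordinate travels 3 per step and bounces off the walls at -4 and 8.
  step 7: 0 → -3
  step 8: -3 → -2
  step 9: -2 → 1
The second coordinate changes by +1 each step: at step 9 it is 9.

[1, 9]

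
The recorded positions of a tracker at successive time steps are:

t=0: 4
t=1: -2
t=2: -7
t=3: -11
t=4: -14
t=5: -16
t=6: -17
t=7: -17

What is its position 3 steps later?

-11

First differences are -6, -5, -4, -3, -2, -1, +0; their common second difference is +1 (constant acceleration).
step 8: -17 + 1 → -16
step 9: -16 + 2 → -14
step 10: -14 + 3 → -11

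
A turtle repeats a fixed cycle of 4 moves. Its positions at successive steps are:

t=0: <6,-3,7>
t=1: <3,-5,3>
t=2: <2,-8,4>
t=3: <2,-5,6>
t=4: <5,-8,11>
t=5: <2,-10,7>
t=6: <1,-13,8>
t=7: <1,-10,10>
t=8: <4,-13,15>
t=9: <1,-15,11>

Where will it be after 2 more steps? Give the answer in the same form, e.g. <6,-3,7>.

<0,-15,14>

Step-to-step displacements: <-3,-2,-4>, <-1,-3,+1>, <+0,+3,+2>, <+3,-3,+5>, <-3,-2,-4>, <-1,-3,+1>, <+0,+3,+2>, <+3,-3,+5>, <-3,-2,-4> — a repeating cycle of length 4.
step 10: apply <-1,-3,+1> → <0,-18,12>
step 11: apply <+0,+3,+2> → <0,-15,14>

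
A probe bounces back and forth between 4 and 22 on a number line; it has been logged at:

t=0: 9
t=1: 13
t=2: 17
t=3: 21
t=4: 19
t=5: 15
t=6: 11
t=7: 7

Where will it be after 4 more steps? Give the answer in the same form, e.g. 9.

17

The value reflects between 4 and 22, moving 4 per step.
  step 8: 7 → 5
  step 9: 5 → 9
  step 10: 9 → 13
  step 11: 13 → 17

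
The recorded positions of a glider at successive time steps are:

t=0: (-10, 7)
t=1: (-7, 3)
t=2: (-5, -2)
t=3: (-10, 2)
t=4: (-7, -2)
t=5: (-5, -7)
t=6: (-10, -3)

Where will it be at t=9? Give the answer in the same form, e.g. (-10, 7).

Step-to-step displacements: (+3, -4), (+2, -5), (-5, +4), (+3, -4), (+2, -5), (-5, +4) — a repeating cycle of length 3.
step 7: apply (+3, -4) → (-7, -7)
step 8: apply (+2, -5) → (-5, -12)
step 9: apply (-5, +4) → (-10, -8)

(-10, -8)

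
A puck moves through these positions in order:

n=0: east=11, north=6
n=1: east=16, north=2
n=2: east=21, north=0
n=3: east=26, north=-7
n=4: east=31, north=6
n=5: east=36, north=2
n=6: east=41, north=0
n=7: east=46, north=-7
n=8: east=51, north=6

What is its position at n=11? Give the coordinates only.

east=66, north=-7

The east coordinate changes by +5 each step, so at step 11 it is 11 + 11·(5) = 66.
The north coordinate repeats the cycle [6, 2, 0, -7] with period 4; step 11 mod 4 = 3, giving -7.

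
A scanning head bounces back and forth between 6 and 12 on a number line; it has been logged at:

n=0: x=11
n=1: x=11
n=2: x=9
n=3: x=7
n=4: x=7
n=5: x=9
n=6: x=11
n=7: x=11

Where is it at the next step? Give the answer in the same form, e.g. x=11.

The value travels 2 per step and bounces off the walls at 6 and 12.
  step 8: 11 → 9

x=9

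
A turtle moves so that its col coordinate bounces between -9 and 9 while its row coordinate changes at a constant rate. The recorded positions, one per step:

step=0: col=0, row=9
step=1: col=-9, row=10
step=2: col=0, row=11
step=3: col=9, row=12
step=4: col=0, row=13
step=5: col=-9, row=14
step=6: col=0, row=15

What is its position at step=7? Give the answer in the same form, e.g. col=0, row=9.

The col coordinate reflects between -9 and 9, moving 9 per step.
  step 7: 0 → 9
The row coordinate changes by +1 each step: at step 7 it is 16.

col=9, row=16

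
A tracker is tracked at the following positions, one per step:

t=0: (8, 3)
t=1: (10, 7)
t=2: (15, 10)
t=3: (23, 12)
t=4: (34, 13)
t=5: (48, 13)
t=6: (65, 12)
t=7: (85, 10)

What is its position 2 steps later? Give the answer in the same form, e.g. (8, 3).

(134, 3)

Taking differences between consecutive positions: (+2, +4), (+5, +3), (+8, +2), (+11, +1), (+14, +0), (+17, -1), (+20, -2). These grow by (+3, -1) each step.
step 8: (85, 10) + (+23, -3) → (108, 7)
step 9: (108, 7) + (+26, -4) → (134, 3)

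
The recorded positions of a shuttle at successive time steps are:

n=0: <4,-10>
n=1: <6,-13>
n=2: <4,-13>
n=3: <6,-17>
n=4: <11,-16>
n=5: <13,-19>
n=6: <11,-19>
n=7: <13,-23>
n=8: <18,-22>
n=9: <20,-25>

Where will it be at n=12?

Differencing gives <+2,-3>, <-2,+0>, <+2,-4>, <+5,+1>, <+2,-3>, <-2,+0>, <+2,-4>, <+5,+1>, <+2,-3>. This is the pattern <+2,-3>, <-2,+0>, <+2,-4>, <+5,+1> repeated.
step 10: apply <-2,+0> → <18,-25>
step 11: apply <+2,-4> → <20,-29>
step 12: apply <+5,+1> → <25,-28>

<25,-28>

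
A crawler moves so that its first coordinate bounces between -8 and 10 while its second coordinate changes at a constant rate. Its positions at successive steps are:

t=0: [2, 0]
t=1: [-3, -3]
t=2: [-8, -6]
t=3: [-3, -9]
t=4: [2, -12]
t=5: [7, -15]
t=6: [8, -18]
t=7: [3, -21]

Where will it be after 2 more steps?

The first coordinate travels 5 per step and bounces off the walls at -8 and 10.
  step 8: 3 → -2
  step 9: -2 → -7
The second coordinate changes by -3 each step: at step 9 it is -27.

[-7, -27]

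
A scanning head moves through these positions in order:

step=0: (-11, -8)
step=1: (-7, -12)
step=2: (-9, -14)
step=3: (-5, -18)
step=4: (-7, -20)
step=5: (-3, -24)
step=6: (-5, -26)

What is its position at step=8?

Step-to-step displacements: (+4, -4), (-2, -2), (+4, -4), (-2, -2), (+4, -4), (-2, -2) — a repeating cycle of length 2.
step 7: apply (+4, -4) → (-1, -30)
step 8: apply (-2, -2) → (-3, -32)

(-3, -32)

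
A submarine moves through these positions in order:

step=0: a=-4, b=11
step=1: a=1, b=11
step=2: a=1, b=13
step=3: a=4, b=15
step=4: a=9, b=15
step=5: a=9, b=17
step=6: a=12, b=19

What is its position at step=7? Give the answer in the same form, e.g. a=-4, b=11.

a=17, b=19

The moves between consecutive positions are (+5,+0), (+0,+2), (+3,+2), (+5,+0), (+0,+2), (+3,+2); they repeat the 3-cycle [(+5,+0), (+0,+2), (+3,+2)].
step 7: apply (+5,+0) → a=17, b=19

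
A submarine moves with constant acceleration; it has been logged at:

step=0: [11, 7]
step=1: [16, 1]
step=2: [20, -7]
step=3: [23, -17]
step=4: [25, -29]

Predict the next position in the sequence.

[26, -43]

Successive displacements: [+5, -6], [+4, -8], [+3, -10], [+2, -12] — each changes by [-1, -2].
step 5: [25, -29] + [+1, -14] → [26, -43]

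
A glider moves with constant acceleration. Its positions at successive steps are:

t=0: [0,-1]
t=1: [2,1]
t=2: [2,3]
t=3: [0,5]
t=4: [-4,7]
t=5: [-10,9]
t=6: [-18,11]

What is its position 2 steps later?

[-40,15]

Successive displacements: [+2,+2], [+0,+2], [-2,+2], [-4,+2], [-6,+2], [-8,+2] — each changes by [-2,+0].
step 7: [-18,11] + [-10,+2] → [-28,13]
step 8: [-28,13] + [-12,+2] → [-40,15]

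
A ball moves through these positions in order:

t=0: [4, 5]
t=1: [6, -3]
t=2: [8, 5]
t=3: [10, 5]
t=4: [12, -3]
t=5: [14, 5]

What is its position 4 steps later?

[22, 5]

The first coordinate changes by +2 each step, so at step 9 it is 4 + 9·(2) = 22.
The second coordinate repeats the cycle [5, -3, 5] with period 3; step 9 mod 3 = 0, giving 5.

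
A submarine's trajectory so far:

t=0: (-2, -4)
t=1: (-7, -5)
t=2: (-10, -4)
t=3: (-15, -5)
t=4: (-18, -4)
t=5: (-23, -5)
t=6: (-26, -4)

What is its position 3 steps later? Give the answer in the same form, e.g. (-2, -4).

(-39, -5)

Step-to-step displacements: (-5, -1), (-3, +1), (-5, -1), (-3, +1), (-5, -1), (-3, +1) — a repeating cycle of length 2.
step 7: apply (-5, -1) → (-31, -5)
step 8: apply (-3, +1) → (-34, -4)
step 9: apply (-5, -1) → (-39, -5)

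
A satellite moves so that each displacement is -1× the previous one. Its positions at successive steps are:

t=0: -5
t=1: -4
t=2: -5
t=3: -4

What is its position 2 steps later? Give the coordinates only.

The jumps are +1, -1, +1 — a geometric progression with ratio -1.
step 4: -4 − 1 → -5
step 5: -5 + 1 → -4

-4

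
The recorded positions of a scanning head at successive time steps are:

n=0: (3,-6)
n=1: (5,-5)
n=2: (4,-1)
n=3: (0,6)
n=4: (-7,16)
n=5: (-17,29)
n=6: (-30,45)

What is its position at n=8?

(-65,86)

Successive displacements: (+2,+1), (-1,+4), (-4,+7), (-7,+10), (-10,+13), (-13,+16) — each changes by (-3,+3).
step 7: (-30,45) + (-16,+19) → (-46,64)
step 8: (-46,64) + (-19,+22) → (-65,86)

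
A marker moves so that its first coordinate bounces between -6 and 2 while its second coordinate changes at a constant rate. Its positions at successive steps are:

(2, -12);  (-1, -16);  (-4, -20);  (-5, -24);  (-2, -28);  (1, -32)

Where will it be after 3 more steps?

The first coordinate travels 3 per step and bounces off the walls at -6 and 2.
  step 6: 1 → 0
  step 7: 0 → -3
  step 8: -3 → -6
The second coordinate changes by -4 each step: at step 8 it is -44.

(-6, -44)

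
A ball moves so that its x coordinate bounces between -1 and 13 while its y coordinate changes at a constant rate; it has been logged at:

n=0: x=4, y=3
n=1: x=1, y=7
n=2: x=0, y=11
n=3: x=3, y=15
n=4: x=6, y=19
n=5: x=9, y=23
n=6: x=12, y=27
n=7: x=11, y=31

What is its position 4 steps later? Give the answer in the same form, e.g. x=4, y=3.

x=-1, y=47

The x coordinate travels 3 per step and bounces off the walls at -1 and 13.
  step 8: 11 → 8
  step 9: 8 → 5
  step 10: 5 → 2
  step 11: 2 → -1
The y coordinate changes by +4 each step: at step 11 it is 47.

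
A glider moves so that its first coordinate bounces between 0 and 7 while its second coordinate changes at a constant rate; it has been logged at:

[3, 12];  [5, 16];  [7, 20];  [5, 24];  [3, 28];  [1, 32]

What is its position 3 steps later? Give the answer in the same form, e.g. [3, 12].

[5, 44]

The first coordinate travels 2 per step and bounces off the walls at 0 and 7.
  step 6: 1 → 1
  step 7: 1 → 3
  step 8: 3 → 5
The second coordinate changes by +4 each step: at step 8 it is 44.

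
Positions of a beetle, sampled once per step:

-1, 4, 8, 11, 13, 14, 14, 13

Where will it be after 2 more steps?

8

First differences are +5, +4, +3, +2, +1, +0, -1; their common second difference is -1 (constant acceleration).
step 8: 13 − 2 → 11
step 9: 11 − 3 → 8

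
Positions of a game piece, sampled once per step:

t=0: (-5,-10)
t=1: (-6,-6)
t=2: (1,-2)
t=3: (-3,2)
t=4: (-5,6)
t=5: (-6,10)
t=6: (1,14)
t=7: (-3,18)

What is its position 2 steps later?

The first coordinate repeats the cycle [-5, -6, 1, -3] with period 4; step 9 mod 4 = 1, giving -6.
The second coordinate changes by +4 each step, so at step 9 it is -10 + 9·(4) = 26.

(-6,26)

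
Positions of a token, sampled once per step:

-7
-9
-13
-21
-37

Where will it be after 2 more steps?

-133

Step-to-step displacements: -2, -4, -8, -16; each is 2× the previous.
step 5: -37 − 32 → -69
step 6: -69 − 64 → -133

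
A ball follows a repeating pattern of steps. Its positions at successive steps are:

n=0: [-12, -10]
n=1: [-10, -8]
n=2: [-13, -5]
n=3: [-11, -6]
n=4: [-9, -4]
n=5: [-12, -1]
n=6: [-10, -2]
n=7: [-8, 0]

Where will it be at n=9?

Differencing gives [+2, +2], [-3, +3], [+2, -1], [+2, +2], [-3, +3], [+2, -1], [+2, +2]. This is the pattern [+2, +2], [-3, +3], [+2, -1] repeated.
step 8: apply [-3, +3] → [-11, 3]
step 9: apply [+2, -1] → [-9, 2]

[-9, 2]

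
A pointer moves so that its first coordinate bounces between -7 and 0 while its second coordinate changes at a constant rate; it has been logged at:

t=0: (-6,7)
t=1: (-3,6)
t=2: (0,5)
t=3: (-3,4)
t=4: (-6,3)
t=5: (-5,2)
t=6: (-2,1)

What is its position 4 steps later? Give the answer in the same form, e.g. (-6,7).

The first coordinate travels 3 per step and bounces off the walls at -7 and 0.
  step 7: -2 → -1
  step 8: -1 → -4
  step 9: -4 → -7
  step 10: -7 → -4
The second coordinate changes by -1 each step: at step 10 it is -3.

(-4,-3)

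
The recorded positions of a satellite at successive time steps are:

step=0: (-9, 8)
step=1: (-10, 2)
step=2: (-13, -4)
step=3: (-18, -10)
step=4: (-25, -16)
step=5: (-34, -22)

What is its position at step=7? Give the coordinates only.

(-58, -34)

First differences are (-1, -6), (-3, -6), (-5, -6), (-7, -6), (-9, -6); their common second difference is (-2, +0) (constant acceleration).
step 6: (-34, -22) + (-11, -6) → (-45, -28)
step 7: (-45, -28) + (-13, -6) → (-58, -34)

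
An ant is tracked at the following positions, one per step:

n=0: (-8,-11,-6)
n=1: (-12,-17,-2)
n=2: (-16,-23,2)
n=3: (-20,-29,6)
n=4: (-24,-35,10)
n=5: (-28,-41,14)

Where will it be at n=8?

(-40,-59,26)

Each step adds (-4,-6,+4) to the position.
step 6: (-28,-41,14) + (-4,-6,+4) → (-32,-47,18)
step 7: (-32,-47,18) + (-4,-6,+4) → (-36,-53,22)
step 8: (-36,-53,22) + (-4,-6,+4) → (-40,-59,26)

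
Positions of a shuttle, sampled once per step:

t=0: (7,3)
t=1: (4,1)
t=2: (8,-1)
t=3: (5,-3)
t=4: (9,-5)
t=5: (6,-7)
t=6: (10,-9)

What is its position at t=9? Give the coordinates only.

The moves between consecutive positions are (-3,-2), (+4,-2), (-3,-2), (+4,-2), (-3,-2), (+4,-2); they repeat the 2-cycle [(-3,-2), (+4,-2)].
step 7: apply (-3,-2) → (7,-11)
step 8: apply (+4,-2) → (11,-13)
step 9: apply (-3,-2) → (8,-15)

(8,-15)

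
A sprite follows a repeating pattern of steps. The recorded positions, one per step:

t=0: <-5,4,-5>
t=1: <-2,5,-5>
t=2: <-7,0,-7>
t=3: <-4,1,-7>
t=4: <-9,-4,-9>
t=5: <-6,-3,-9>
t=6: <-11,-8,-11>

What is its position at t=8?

Differencing gives <+3,+1,+0>, <-5,-5,-2>, <+3,+1,+0>, <-5,-5,-2>, <+3,+1,+0>, <-5,-5,-2>. This is the pattern <+3,+1,+0>, <-5,-5,-2> repeated.
step 7: apply <+3,+1,+0> → <-8,-7,-11>
step 8: apply <-5,-5,-2> → <-13,-12,-13>

<-13,-12,-13>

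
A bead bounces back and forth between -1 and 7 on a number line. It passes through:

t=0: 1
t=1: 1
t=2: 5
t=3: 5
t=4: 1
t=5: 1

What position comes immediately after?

The value travels 4 per step and bounces off the walls at -1 and 7.
  step 6: 1 → 5

5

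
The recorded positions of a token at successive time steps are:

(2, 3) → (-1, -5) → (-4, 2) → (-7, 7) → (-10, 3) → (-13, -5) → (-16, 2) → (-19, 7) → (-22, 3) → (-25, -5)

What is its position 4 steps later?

(-37, -5)

The first coordinate changes by -3 each step, so at step 13 it is 2 + 13·(-3) = -37.
The second coordinate repeats the cycle [3, -5, 2, 7] with period 4; step 13 mod 4 = 1, giving -5.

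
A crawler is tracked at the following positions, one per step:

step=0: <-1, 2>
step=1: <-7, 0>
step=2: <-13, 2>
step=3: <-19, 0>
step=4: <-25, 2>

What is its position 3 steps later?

The first coordinate changes by -6 each step, so at step 7 it is -1 + 7·(-6) = -43.
The second coordinate repeats the cycle [2, 0] with period 2; step 7 mod 2 = 1, giving 0.

<-43, 0>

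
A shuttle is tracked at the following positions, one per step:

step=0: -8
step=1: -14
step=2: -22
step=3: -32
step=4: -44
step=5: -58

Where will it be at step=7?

-92

Successive displacements: -6, -8, -10, -12, -14 — each changes by -2.
step 6: -58 − 16 → -74
step 7: -74 − 18 → -92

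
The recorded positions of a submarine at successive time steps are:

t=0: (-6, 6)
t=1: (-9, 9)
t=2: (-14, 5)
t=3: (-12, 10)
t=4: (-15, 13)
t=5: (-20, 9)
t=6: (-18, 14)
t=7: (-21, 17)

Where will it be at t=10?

Step-to-step displacements: (-3, +3), (-5, -4), (+2, +5), (-3, +3), (-5, -4), (+2, +5), (-3, +3) — a repeating cycle of length 3.
step 8: apply (-5, -4) → (-26, 13)
step 9: apply (+2, +5) → (-24, 18)
step 10: apply (-3, +3) → (-27, 21)

(-27, 21)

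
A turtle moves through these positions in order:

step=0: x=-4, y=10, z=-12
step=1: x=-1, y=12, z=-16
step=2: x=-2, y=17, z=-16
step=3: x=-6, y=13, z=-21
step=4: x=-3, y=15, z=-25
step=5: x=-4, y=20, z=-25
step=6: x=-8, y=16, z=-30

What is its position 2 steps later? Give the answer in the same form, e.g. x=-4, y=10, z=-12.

x=-6, y=23, z=-34

Differencing gives (+3,+2,-4), (-1,+5,+0), (-4,-4,-5), (+3,+2,-4), (-1,+5,+0), (-4,-4,-5). This is the pattern (+3,+2,-4), (-1,+5,+0), (-4,-4,-5) repeated.
step 7: apply (+3,+2,-4) → x=-5, y=18, z=-34
step 8: apply (-1,+5,+0) → x=-6, y=23, z=-34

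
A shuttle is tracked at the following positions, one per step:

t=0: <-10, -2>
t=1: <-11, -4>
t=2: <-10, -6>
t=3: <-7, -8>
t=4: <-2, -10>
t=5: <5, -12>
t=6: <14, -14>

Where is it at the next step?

<25, -16>

Successive displacements: <-1, -2>, <+1, -2>, <+3, -2>, <+5, -2>, <+7, -2>, <+9, -2> — each changes by <+2, +0>.
step 7: <14, -14> + <+11, -2> → <25, -16>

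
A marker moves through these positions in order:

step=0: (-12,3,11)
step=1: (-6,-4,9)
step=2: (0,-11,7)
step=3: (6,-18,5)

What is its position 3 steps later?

The position changes by (+6,-7,-2) every step.
step 4: (6,-18,5) + (+6,-7,-2) → (12,-25,3)
step 5: (12,-25,3) + (+6,-7,-2) → (18,-32,1)
step 6: (18,-32,1) + (+6,-7,-2) → (24,-39,-1)

(24,-39,-1)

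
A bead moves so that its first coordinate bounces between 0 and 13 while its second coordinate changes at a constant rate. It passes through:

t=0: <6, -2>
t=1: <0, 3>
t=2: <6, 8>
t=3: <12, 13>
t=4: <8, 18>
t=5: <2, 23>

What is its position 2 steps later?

The first coordinate travels 6 per step and bounces off the walls at 0 and 13.
  step 6: 2 → 4
  step 7: 4 → 10
The second coordinate changes by +5 each step: at step 7 it is 33.

<10, 33>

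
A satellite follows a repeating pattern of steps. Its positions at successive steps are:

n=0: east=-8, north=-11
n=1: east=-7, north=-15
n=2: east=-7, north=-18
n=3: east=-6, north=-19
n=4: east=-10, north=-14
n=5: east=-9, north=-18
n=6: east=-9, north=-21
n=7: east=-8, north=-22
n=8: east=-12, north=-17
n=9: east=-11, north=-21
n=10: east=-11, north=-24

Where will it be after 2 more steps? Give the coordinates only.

east=-14, north=-20

Differencing gives (+1, -4), (+0, -3), (+1, -1), (-4, +5), (+1, -4), (+0, -3), (+1, -1), (-4, +5), (+1, -4), (+0, -3). This is the pattern (+1, -4), (+0, -3), (+1, -1), (-4, +5) repeated.
step 11: apply (+1, -1) → east=-10, north=-25
step 12: apply (-4, +5) → east=-14, north=-20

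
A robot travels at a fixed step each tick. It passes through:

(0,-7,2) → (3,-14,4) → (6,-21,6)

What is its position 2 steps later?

Each step adds (+3,-7,+2) to the position.
step 3: (6,-21,6) + (+3,-7,+2) → (9,-28,8)
step 4: (9,-28,8) + (+3,-7,+2) → (12,-35,10)

(12,-35,10)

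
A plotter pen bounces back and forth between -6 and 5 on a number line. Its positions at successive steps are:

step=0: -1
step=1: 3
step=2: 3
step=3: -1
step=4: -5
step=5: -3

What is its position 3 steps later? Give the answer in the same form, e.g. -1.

1

The value travels 4 per step and bounces off the walls at -6 and 5.
  step 6: -3 → 1
  step 7: 1 → 5
  step 8: 5 → 1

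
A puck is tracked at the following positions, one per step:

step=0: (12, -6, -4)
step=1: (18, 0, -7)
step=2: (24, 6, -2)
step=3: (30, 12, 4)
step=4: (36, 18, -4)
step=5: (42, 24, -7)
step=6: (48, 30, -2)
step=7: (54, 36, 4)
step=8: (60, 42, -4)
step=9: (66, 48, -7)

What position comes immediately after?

First: linear, +6 per step → 72 at step 10.
Second: linear, +6 per step → 54 at step 10.
Third: cycles through -4, -7, -2, 4 every 4 steps. Step 10 lands at position 2 of the cycle → -2.

(72, 54, -2)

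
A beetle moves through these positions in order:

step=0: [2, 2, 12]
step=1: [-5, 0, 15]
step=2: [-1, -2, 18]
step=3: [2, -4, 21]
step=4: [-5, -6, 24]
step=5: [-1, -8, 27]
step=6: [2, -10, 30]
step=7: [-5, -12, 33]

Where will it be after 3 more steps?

[-5, -18, 42]

First: cycles through 2, -5, -1 every 3 steps. Step 10 lands at position 1 of the cycle → -5.
Second: linear, -2 per step → -18 at step 10.
Third: linear, +3 per step → 42 at step 10.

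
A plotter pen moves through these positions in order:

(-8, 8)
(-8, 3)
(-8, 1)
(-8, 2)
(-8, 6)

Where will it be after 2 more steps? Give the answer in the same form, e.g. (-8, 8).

First differences are (+0, -5), (+0, -2), (+0, +1), (+0, +4); their common second difference is (+0, +3) (constant acceleration).
step 5: (-8, 6) + (+0, +7) → (-8, 13)
step 6: (-8, 13) + (+0, +10) → (-8, 23)

(-8, 23)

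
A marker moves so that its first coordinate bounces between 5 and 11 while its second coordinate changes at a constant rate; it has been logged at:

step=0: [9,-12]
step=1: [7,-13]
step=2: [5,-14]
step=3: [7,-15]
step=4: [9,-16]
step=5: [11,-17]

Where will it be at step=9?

The first coordinate travels 2 per step and bounces off the walls at 5 and 11.
  step 6: 11 → 9
  step 7: 9 → 7
  step 8: 7 → 5
  step 9: 5 → 7
The second coordinate changes by -1 each step: at step 9 it is -21.

[7,-21]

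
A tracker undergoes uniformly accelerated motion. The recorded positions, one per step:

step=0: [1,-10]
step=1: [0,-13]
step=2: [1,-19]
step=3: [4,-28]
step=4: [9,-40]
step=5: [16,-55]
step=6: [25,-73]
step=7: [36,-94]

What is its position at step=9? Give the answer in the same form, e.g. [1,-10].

Taking differences between consecutive positions: [-1,-3], [+1,-6], [+3,-9], [+5,-12], [+7,-15], [+9,-18], [+11,-21]. These grow by [+2,-3] each step.
step 8: [36,-94] + [+13,-24] → [49,-118]
step 9: [49,-118] + [+15,-27] → [64,-145]

[64,-145]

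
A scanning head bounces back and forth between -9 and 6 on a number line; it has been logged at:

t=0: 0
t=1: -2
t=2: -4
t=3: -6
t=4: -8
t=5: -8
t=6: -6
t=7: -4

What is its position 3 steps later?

2

The value reflects between -9 and 6, moving 2 per step.
  step 8: -4 → -2
  step 9: -2 → 0
  step 10: 0 → 2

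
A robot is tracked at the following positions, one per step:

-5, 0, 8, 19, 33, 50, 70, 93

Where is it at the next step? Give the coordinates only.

Successive displacements: +5, +8, +11, +14, +17, +20, +23 — each changes by +3.
step 8: 93 + 26 → 119

119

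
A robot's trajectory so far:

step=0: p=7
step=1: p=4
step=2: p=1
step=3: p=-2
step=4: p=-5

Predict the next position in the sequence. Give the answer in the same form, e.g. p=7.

p=-8

Each step adds -3 to the position.
step 5: -5 − 3 → p=-8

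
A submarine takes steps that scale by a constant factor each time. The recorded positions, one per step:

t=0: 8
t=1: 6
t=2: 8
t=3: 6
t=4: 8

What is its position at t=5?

6

The jumps are -2, +2, -2, +2 — a geometric progression with ratio -1.
step 5: 8 − 2 → 6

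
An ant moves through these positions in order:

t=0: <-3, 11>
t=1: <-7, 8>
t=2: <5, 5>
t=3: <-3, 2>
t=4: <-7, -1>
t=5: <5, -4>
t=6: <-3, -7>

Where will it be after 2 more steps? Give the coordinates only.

<5, -13>

The first coordinate repeats the cycle [-3, -7, 5] with period 3; step 8 mod 3 = 2, giving 5.
The second coordinate changes by -3 each step, so at step 8 it is 11 + 8·(-3) = -13.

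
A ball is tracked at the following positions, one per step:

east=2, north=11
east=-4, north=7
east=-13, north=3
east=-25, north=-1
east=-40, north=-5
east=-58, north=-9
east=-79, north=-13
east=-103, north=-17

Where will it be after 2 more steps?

First differences are (-6,-4), (-9,-4), (-12,-4), (-15,-4), (-18,-4), (-21,-4), (-24,-4); their common second difference is (-3,+0) (constant acceleration).
step 8: east=-103, north=-17 + (-27,-4) → east=-130, north=-21
step 9: east=-130, north=-21 + (-30,-4) → east=-160, north=-25

east=-160, north=-25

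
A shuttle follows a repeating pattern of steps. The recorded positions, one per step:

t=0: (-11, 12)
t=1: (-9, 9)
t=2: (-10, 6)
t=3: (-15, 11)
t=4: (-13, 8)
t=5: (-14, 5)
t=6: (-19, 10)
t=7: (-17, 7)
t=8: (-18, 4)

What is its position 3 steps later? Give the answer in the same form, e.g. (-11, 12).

(-22, 3)

Step-to-step displacements: (+2, -3), (-1, -3), (-5, +5), (+2, -3), (-1, -3), (-5, +5), (+2, -3), (-1, -3) — a repeating cycle of length 3.
step 9: apply (-5, +5) → (-23, 9)
step 10: apply (+2, -3) → (-21, 6)
step 11: apply (-1, -3) → (-22, 3)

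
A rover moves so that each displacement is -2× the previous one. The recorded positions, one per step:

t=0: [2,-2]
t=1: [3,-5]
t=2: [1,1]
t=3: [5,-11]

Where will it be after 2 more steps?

Consecutive displacements [+1,-3], [-2,+6], [+4,-12] scale by a factor of -2 each step.
step 4: [5,-11] + [-8,+24] → [-3,13]
step 5: [-3,13] + [+16,-48] → [13,-35]

[13,-35]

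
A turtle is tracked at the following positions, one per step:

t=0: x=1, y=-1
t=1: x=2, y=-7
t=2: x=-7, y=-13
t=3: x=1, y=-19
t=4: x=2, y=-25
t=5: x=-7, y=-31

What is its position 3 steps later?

The x coordinate repeats the cycle [1, 2, -7] with period 3; step 8 mod 3 = 2, giving -7.
The y coordinate changes by -6 each step, so at step 8 it is -1 + 8·(-6) = -49.

x=-7, y=-49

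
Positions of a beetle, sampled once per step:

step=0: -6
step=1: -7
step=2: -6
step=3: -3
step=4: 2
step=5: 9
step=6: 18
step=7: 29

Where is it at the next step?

Successive displacements: -1, +1, +3, +5, +7, +9, +11 — each changes by +2.
step 8: 29 + 13 → 42

42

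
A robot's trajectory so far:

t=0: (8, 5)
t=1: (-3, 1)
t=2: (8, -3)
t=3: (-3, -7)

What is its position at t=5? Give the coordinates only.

First: cycles through 8, -3 every 2 steps. Step 5 lands at position 1 of the cycle → -3.
Second: linear, -4 per step → -15 at step 5.

(-3, -15)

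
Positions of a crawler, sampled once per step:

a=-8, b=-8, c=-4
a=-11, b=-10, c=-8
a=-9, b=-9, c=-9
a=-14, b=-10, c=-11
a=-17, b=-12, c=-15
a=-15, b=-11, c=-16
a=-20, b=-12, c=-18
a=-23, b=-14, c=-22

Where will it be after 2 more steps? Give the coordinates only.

Step-to-step displacements: (-3,-2,-4), (+2,+1,-1), (-5,-1,-2), (-3,-2,-4), (+2,+1,-1), (-5,-1,-2), (-3,-2,-4) — a repeating cycle of length 3.
step 8: apply (+2,+1,-1) → a=-21, b=-13, c=-23
step 9: apply (-5,-1,-2) → a=-26, b=-14, c=-25

a=-26, b=-14, c=-25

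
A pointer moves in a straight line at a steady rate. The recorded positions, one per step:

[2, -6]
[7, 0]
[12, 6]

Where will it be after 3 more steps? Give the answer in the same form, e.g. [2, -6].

Each step adds [+5, +6] to the position.
step 3: [12, 6] + [+5, +6] → [17, 12]
step 4: [17, 12] + [+5, +6] → [22, 18]
step 5: [22, 18] + [+5, +6] → [27, 24]

[27, 24]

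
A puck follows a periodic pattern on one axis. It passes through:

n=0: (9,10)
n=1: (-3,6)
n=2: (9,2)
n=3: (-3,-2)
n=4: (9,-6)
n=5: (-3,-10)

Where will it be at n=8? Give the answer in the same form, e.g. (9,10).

The first coordinate repeats the cycle [9, -3] with period 2; step 8 mod 2 = 0, giving 9.
The second coordinate changes by -4 each step, so at step 8 it is 10 + 8·(-4) = -22.

(9,-22)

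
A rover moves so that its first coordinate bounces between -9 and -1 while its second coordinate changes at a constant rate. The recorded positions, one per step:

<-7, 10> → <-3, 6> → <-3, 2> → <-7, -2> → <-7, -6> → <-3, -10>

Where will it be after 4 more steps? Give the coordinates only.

The first coordinate travels 4 per step and bounces off the walls at -9 and -1.
  step 6: -3 → -3
  step 7: -3 → -7
  step 8: -7 → -7
  step 9: -7 → -3
The second coordinate changes by -4 each step: at step 9 it is -26.

<-3, -26>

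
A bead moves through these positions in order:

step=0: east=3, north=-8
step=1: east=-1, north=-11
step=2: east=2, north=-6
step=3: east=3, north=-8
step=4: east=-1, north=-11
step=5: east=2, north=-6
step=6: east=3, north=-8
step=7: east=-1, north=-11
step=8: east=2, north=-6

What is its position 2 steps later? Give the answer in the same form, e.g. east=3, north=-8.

Differencing gives (-4, -3), (+3, +5), (+1, -2), (-4, -3), (+3, +5), (+1, -2), (-4, -3), (+3, +5). This is the pattern (-4, -3), (+3, +5), (+1, -2) repeated.
step 9: apply (+1, -2) → east=3, north=-8
step 10: apply (-4, -3) → east=-1, north=-11

east=-1, north=-11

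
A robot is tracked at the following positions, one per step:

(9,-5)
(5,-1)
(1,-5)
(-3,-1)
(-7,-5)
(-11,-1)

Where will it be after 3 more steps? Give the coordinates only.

(-23,-5)

First: linear, -4 per step → -23 at step 8.
Second: cycles through -5, -1 every 2 steps. Step 8 lands at position 0 of the cycle → -5.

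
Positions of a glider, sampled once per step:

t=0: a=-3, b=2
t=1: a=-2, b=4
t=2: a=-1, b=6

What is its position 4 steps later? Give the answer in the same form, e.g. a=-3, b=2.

a=3, b=14

Constant displacement of (+1, +2) per step.
step 3: a=-1, b=6 + (+1, +2) → a=0, b=8
step 4: a=0, b=8 + (+1, +2) → a=1, b=10
step 5: a=1, b=10 + (+1, +2) → a=2, b=12
step 6: a=2, b=12 + (+1, +2) → a=3, b=14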